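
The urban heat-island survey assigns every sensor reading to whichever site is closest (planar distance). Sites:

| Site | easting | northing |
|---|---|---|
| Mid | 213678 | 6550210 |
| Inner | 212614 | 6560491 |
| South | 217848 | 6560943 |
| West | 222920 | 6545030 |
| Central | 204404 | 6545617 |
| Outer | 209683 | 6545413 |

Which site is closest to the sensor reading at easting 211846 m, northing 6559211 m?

Inner

Squared distances to each site:
Mid: 84374225.000; Inner: 2228224.000; South: 39023828.000; West: 323734237.000; Central: 240180200.000; Outer: 195063373.000.
Minimum at Inner.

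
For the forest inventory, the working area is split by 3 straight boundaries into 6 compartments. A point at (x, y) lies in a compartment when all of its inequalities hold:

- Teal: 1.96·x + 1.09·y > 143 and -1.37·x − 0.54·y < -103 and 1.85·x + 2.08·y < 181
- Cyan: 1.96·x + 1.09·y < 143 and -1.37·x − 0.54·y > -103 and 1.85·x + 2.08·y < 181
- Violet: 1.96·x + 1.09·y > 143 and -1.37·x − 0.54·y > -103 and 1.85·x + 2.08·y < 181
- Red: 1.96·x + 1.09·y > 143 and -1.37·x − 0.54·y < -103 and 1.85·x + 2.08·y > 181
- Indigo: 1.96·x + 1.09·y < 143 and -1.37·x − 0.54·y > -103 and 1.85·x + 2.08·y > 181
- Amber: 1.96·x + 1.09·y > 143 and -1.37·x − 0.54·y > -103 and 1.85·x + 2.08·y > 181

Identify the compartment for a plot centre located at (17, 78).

Indigo

1.96·17 + 1.09·78 = 118.340, which is < 143
-1.37·17 − 0.54·78 = -65.410, which is > -103
1.85·17 + 2.08·78 = 193.690, which is > 181
This sign pattern matches Indigo.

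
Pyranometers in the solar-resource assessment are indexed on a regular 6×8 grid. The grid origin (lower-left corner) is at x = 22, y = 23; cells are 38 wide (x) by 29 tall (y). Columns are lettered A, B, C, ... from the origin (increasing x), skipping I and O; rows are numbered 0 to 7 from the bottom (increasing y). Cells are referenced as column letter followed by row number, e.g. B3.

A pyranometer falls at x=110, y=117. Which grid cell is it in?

Column index: ⌊(110 − 22) / 38⌋ = ⌊2.316⌋ = 2 → column C
Row offset from origin: ⌊(117 − 23) / 29⌋ = ⌊3.241⌋ = 3 → row 3

C3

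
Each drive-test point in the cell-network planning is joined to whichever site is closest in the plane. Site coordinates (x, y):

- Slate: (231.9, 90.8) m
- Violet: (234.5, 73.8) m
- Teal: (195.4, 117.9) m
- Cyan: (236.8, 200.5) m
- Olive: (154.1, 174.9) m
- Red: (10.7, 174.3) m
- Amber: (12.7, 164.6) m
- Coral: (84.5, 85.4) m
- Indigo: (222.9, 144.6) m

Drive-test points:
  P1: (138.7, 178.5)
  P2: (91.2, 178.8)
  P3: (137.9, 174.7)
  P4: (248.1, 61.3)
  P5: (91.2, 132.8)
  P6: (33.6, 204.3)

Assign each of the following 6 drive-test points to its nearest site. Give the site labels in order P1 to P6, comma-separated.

P1 → Olive (d²=250.12)
P2 → Olive (d²=3971.62)
P3 → Olive (d²=262.48)
P4 → Violet (d²=341.21)
P5 → Coral (d²=2291.65)
P6 → Red (d²=1424.41)

Olive, Olive, Olive, Violet, Coral, Red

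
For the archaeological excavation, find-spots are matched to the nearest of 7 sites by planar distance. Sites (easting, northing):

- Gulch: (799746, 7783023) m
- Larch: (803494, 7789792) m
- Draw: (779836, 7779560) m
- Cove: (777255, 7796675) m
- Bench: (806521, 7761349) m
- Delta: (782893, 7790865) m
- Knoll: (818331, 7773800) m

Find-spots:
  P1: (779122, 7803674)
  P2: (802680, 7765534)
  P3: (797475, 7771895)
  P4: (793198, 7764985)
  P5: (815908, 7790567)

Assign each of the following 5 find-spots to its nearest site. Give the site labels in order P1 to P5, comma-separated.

Cove, Bench, Gulch, Bench, Larch

P1 → Cove (d²=52471690.00)
P2 → Bench (d²=32267506.00)
P3 → Gulch (d²=128989825.00)
P4 → Bench (d²=190722825.00)
P5 → Larch (d²=154708021.00)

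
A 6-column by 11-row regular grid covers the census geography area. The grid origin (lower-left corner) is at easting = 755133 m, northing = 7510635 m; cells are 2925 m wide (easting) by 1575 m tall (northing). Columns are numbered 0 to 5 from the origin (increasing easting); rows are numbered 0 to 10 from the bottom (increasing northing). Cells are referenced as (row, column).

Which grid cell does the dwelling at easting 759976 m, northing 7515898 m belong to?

(3, 1)

Column index: ⌊(759976 − 755133) / 2925⌋ = ⌊1.656⌋ = 1
Row offset from origin: ⌊(7515898 − 7510635) / 1575⌋ = ⌊3.342⌋ = 3 → row 3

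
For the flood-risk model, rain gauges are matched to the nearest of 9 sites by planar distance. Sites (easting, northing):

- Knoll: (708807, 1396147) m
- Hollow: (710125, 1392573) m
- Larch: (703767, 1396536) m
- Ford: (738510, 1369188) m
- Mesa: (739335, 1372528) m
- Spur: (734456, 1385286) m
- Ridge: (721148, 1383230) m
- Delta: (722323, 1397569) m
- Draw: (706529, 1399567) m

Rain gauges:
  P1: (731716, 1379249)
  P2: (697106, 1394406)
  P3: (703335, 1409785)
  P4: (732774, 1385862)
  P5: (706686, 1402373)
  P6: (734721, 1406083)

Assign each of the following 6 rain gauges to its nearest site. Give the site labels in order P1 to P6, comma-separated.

P1 → Spur (d²=43952969.00)
P2 → Larch (d²=48905821.00)
P3 → Draw (d²=114609160.00)
P4 → Spur (d²=3160900.00)
P5 → Draw (d²=7898285.00)
P6 → Delta (d²=226198600.00)

Spur, Larch, Draw, Spur, Draw, Delta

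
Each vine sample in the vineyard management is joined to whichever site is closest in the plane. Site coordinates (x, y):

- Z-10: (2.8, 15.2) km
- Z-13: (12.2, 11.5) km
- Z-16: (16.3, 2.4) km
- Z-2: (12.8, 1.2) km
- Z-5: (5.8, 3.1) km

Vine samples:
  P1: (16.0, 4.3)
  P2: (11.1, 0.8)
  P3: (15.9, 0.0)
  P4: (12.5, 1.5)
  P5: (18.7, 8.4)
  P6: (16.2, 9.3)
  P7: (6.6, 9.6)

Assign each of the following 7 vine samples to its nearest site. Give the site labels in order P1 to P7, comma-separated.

Z-16, Z-2, Z-16, Z-2, Z-16, Z-13, Z-13

P1 → Z-16 (d²=3.70)
P2 → Z-2 (d²=3.05)
P3 → Z-16 (d²=5.92)
P4 → Z-2 (d²=0.18)
P5 → Z-16 (d²=41.76)
P6 → Z-13 (d²=20.84)
P7 → Z-13 (d²=34.97)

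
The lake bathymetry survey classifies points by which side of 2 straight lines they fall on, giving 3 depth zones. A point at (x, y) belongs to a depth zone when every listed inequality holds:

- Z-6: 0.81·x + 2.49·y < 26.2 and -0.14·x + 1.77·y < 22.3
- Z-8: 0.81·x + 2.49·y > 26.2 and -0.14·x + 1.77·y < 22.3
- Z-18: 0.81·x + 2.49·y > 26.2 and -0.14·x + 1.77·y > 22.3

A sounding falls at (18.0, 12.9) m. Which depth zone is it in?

0.81·18.0 + 2.49·12.9 = 46.701, which is > 26.2
-0.14·18.0 + 1.77·12.9 = 20.313, which is < 22.3
This sign pattern matches Z-8.

Z-8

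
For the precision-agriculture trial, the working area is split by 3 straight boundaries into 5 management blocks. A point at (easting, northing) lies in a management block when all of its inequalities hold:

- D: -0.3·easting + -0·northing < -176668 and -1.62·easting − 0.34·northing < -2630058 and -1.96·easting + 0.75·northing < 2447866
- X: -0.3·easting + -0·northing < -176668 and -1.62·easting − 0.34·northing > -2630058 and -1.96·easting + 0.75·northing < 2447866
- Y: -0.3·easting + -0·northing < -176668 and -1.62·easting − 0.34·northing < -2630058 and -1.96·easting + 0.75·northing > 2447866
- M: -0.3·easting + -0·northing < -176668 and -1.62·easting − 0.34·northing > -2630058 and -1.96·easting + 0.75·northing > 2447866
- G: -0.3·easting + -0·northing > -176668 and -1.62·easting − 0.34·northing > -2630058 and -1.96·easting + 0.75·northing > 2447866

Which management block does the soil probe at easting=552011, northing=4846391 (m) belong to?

-0.3·552011 + -0·4846391 = -165603.300, which is > -176668
-1.62·552011 − 0.34·4846391 = -2542030.760, which is > -2630058
-1.96·552011 + 0.75·4846391 = 2552851.690, which is > 2447866
This sign pattern matches G.

G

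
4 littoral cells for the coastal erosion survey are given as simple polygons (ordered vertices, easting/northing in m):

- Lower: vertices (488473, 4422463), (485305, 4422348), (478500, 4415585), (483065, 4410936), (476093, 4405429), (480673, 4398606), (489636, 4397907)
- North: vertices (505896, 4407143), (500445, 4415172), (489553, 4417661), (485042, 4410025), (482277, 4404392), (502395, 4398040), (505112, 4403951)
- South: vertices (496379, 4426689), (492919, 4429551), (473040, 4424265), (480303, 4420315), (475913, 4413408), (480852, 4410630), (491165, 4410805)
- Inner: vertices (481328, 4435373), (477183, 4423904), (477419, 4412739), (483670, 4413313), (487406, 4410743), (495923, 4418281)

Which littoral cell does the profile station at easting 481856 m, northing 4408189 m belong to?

Lower

Cast a ray rightward from (481856, 4408189). For each polygon, the edges (by vertex number in listed order) whose endpoints lie on opposite sides of northing = 4408189, where each meets that height, and whether that is right or left of the point:
Lower: 4–5 at easting≈479587.2 (left), 7–1 at easting≈489149.0 (right) → 1 crossing.
North: 1–2 at easting≈505185.9 (right), 4–5 at easting≈484140.8 (right) → 2 crossings.
South: no edge straddles that height → 0 crossings.
Inner: no edge straddles that height → 0 crossings.
Only Lower has an odd count, so the point is inside Lower.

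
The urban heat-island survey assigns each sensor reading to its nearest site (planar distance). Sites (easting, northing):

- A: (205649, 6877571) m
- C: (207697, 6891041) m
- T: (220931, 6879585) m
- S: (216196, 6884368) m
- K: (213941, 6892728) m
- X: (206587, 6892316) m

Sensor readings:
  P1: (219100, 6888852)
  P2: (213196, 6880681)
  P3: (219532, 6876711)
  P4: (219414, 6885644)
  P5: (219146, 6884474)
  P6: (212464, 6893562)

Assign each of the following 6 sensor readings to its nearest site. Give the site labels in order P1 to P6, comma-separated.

S, S, T, S, S, K

P1 → S (d²=28539472.00)
P2 → S (d²=22593969.00)
P3 → T (d²=10217077.00)
P4 → S (d²=11983700.00)
P5 → S (d²=8713736.00)
P6 → K (d²=2877085.00)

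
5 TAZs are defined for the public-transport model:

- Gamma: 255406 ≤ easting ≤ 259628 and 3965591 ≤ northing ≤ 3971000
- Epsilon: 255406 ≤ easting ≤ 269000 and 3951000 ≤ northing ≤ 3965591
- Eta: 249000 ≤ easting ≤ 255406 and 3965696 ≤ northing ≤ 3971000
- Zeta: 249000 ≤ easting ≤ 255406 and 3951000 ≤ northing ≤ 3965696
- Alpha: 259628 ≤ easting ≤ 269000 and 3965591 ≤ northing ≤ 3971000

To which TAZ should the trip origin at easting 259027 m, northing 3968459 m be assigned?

The point has easting = 259027 and northing = 3968459.
Only Gamma satisfies 255406 ≤ easting ≤ 259628 and 3965591 ≤ northing ≤ 3971000.

Gamma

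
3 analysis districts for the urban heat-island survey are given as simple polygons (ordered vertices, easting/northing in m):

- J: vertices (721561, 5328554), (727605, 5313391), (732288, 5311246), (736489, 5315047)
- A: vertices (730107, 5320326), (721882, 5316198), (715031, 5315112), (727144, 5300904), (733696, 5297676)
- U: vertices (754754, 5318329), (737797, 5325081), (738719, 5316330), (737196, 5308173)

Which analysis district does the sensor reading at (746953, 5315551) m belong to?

U

Cast a ray rightward from (746953, 5315551). For each polygon, the edges (by vertex number in listed order) whose endpoints lie on opposite sides of northing = 5315551, where each meets that height, and whether that is right or left of the point:
J: 1–2 at easting≈726744.0 (left), 4–1 at easting≈735932.0 (left) → 0 crossings.
A: 2–3 at easting≈717800.4 (left), 5–1 at easting≈730863.6 (left) → 0 crossings.
U: 3–4 at easting≈738573.6 (left), 4–1 at easting≈749951.3 (right) → 1 crossing.
Only U has an odd count, so the point is inside U.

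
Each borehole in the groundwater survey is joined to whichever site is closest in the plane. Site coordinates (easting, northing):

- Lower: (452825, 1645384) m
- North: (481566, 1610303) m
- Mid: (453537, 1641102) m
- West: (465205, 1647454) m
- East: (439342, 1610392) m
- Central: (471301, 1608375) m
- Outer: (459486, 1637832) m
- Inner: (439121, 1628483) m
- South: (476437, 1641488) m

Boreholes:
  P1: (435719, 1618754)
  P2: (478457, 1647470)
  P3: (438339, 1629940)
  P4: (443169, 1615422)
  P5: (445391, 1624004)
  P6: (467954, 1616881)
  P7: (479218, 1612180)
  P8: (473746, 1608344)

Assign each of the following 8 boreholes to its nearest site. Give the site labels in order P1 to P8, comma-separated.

East, South, Inner, East, Inner, Central, North, Central

P1 → East (d²=83049173.00)
P2 → South (d²=39864724.00)
P3 → Inner (d²=2734373.00)
P4 → East (d²=39946829.00)
P5 → Inner (d²=59374341.00)
P6 → Central (d²=83554445.00)
P7 → North (d²=9036233.00)
P8 → Central (d²=5978986.00)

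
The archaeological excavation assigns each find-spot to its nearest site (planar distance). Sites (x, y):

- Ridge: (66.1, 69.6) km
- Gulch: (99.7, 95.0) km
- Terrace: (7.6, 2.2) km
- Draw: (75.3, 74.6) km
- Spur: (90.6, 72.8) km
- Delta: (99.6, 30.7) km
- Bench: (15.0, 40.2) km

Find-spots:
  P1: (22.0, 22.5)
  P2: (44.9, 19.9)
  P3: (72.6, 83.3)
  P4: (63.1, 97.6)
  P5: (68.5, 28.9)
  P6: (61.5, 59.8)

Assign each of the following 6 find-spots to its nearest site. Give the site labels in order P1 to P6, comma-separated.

Bench, Bench, Draw, Draw, Delta, Ridge

P1 → Bench (d²=362.29)
P2 → Bench (d²=1306.10)
P3 → Draw (d²=82.98)
P4 → Draw (d²=677.84)
P5 → Delta (d²=970.45)
P6 → Ridge (d²=117.20)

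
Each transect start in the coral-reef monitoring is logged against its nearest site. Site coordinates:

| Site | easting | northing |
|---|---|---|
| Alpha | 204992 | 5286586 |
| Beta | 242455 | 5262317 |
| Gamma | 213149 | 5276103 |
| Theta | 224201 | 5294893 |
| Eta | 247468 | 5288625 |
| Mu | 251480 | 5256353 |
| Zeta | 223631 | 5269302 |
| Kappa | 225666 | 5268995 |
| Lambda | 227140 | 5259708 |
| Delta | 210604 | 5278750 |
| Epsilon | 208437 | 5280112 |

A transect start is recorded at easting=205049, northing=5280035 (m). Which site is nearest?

Squared distances to each site:
Alpha: 42918850.000; Beta: 1713136360.000; Gamma: 81070624.000; Theta: 587559268.000; Eta: 1873159661.000; Mu: 2716674885.000; Zeta: 460488013.000; Kappa: 546942289.000; Lambda: 901199210.000; Delta: 32509250.000; Epsilon: 11484473.000.
Minimum at Epsilon.

Epsilon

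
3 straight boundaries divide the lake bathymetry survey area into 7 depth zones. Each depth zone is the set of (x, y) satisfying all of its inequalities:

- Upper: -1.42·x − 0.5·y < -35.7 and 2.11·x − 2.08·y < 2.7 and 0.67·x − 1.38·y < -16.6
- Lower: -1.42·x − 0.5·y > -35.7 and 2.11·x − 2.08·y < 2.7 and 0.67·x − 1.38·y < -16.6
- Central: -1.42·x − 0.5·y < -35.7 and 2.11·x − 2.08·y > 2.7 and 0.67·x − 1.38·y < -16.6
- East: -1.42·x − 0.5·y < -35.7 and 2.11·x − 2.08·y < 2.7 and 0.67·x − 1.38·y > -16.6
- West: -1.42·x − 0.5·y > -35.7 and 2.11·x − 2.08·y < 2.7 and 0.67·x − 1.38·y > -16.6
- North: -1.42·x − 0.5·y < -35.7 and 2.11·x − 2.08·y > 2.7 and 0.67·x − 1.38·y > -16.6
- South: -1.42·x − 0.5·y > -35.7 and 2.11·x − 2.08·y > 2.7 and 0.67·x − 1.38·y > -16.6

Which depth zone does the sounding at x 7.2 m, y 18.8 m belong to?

-1.42·7.2 − 0.5·18.8 = -19.624, which is > -35.7
2.11·7.2 − 2.08·18.8 = -23.912, which is < 2.7
0.67·7.2 − 1.38·18.8 = -21.120, which is < -16.6
This sign pattern matches Lower.

Lower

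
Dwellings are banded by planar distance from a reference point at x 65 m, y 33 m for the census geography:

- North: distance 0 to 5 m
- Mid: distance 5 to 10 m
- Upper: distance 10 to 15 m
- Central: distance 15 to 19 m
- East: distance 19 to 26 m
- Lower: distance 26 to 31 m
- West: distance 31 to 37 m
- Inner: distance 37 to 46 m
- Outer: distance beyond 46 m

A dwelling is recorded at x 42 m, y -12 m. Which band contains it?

Outer

Distance = √((42−65)² + (-12−33)²) = √(529.000 + 2025.000) = 50.537 m.
46 ≤ 50.537 < ∞ → Outer.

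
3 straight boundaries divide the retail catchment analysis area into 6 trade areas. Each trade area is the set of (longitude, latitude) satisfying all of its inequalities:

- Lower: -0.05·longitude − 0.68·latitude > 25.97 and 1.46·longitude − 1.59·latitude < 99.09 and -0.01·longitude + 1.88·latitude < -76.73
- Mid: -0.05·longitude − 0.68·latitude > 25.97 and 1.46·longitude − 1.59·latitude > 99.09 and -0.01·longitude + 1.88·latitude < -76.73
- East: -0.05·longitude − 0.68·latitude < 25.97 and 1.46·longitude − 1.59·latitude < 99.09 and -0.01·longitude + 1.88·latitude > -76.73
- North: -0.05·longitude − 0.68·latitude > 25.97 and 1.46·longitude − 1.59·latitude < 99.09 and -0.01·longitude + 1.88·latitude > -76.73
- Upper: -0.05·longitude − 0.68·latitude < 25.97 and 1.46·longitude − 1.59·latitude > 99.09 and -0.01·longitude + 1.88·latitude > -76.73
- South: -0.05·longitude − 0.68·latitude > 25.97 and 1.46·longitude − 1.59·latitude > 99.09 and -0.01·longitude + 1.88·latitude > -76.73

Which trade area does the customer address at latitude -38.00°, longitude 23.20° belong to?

East

-0.05·23.20 − 0.68·-38.00 = 24.680, which is < 25.97
1.46·23.20 − 1.59·-38.00 = 94.292, which is < 99.09
-0.01·23.20 + 1.88·-38.00 = -71.672, which is > -76.73
This sign pattern matches East.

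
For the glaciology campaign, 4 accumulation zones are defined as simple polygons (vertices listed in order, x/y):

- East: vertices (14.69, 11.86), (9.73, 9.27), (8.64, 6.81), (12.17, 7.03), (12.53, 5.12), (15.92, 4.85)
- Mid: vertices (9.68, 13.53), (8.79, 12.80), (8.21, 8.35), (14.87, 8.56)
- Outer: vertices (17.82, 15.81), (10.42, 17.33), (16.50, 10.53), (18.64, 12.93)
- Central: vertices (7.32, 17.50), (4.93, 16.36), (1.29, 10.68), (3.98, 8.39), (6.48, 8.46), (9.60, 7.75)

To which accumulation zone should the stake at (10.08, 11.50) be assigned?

Cast a ray rightward from (10.08, 11.50). For each polygon, the edges (by vertex number in listed order) whose endpoints lie on opposite sides of y = 11.50, where each meets that height, and whether that is right or left of the point:
East: 1–2 at x≈14.001 (right), 6–1 at x≈14.753 (right) → 2 crossings.
Mid: 2–3 at x≈8.621 (left), 4–1 at x≈11.800 (right) → 1 crossing.
Outer: 2–3 at x≈15.633 (right), 3–4 at x≈17.365 (right) → 2 crossings.
Central: 2–3 at x≈1.815 (left), 6–1 at x≈8.723 (left) → 0 crossings.
Only Mid has an odd count, so the point is inside Mid.

Mid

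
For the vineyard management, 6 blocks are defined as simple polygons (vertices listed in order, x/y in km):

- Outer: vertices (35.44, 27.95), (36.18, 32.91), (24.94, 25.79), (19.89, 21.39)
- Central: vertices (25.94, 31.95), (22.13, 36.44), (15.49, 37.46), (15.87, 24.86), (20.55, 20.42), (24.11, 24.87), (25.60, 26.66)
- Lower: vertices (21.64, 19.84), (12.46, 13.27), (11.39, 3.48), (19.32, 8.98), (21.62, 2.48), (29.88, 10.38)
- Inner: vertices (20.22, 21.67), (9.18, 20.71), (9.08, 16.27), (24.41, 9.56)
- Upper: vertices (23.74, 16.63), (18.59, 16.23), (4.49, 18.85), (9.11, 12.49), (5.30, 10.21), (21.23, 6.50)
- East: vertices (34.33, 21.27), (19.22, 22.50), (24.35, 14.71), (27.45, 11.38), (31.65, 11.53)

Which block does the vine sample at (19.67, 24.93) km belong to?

Central

Cast a ray rightward from (19.67, 24.93). For each polygon, the edges (by vertex number in listed order) whose endpoints lie on opposite sides of y = 24.93, where each meets that height, and whether that is right or left of the point:
Outer: 3–4 at x≈23.953 (right), 4–1 at x≈28.281 (right) → 2 crossings.
Central: 3–4 at x≈15.868 (left), 6–7 at x≈24.160 (right) → 1 crossing.
Lower: no edge straddles that height → 0 crossings.
Inner: no edge straddles that height → 0 crossings.
Upper: no edge straddles that height → 0 crossings.
East: no edge straddles that height → 0 crossings.
Only Central has an odd count, so the point is inside Central.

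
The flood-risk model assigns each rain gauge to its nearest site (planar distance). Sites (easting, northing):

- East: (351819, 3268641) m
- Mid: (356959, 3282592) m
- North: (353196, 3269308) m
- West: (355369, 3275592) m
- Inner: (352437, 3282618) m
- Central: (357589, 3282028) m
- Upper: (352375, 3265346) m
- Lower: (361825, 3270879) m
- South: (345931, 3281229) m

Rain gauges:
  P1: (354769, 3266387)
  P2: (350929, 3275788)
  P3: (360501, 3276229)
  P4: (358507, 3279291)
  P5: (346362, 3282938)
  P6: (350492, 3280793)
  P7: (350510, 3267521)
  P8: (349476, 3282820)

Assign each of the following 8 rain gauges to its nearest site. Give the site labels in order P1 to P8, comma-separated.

P1 → Upper (d²=6814917.00)
P2 → West (d²=19752016.00)
P3 → West (d²=26743193.00)
P4 → Central (d²=8333893.00)
P5 → South (d²=3106442.00)
P6 → Inner (d²=7113650.00)
P7 → East (d²=2967881.00)
P8 → Inner (d²=8808325.00)

Upper, West, West, Central, South, Inner, East, Inner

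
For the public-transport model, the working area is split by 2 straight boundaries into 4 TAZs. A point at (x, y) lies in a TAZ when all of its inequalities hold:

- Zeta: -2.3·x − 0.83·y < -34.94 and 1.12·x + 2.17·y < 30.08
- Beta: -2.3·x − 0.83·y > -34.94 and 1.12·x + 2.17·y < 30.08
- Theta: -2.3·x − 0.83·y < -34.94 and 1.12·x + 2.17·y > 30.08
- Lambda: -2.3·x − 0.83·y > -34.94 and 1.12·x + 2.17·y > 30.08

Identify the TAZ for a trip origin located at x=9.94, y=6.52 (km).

-2.3·9.94 − 0.83·6.52 = -28.274, which is > -34.94
1.12·9.94 + 2.17·6.52 = 25.281, which is < 30.08
This sign pattern matches Beta.

Beta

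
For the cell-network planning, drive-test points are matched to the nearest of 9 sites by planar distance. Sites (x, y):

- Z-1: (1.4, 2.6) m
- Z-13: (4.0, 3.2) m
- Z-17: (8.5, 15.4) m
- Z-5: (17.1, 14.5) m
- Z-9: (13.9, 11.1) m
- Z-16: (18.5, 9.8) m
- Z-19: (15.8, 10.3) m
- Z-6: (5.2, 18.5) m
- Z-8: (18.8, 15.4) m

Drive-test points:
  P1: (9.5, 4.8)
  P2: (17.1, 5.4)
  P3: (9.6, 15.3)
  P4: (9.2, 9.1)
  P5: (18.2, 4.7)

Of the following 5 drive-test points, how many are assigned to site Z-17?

P1 → Z-13
P2 → Z-16
P3 → Z-17
P4 → Z-9
P5 → Z-16
1 of the 5 goes to Z-17.

1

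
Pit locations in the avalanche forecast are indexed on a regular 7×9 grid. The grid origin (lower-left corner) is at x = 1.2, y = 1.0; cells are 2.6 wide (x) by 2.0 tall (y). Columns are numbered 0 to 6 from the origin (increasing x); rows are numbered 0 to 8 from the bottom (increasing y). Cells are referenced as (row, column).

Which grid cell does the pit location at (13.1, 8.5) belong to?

Column index: ⌊(13.1 − 1.2) / 2.6⌋ = ⌊4.577⌋ = 4
Row offset from origin: ⌊(8.5 − 1.0) / 2.0⌋ = ⌊3.750⌋ = 3 → row 3

(3, 4)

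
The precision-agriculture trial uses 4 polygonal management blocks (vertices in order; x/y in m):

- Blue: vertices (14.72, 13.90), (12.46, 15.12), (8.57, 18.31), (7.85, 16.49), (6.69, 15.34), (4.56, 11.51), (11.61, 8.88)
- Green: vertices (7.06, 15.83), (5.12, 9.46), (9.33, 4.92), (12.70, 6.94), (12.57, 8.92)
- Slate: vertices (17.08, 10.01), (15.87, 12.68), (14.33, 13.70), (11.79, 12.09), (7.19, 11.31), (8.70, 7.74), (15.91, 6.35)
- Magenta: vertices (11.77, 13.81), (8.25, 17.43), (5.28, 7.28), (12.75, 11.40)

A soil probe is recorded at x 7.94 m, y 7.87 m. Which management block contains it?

Green

Cast a ray rightward from (7.94, 7.87). For each polygon, the edges (by vertex number in listed order) whose endpoints lie on opposite sides of y = 7.87, where each meets that height, and whether that is right or left of the point:
Blue: no edge straddles that height → 0 crossings.
Green: 2–3 at x≈6.594 (left), 4–5 at x≈12.639 (right) → 1 crossing.
Slate: 5–6 at x≈8.645 (right), 7–1 at x≈16.396 (right) → 2 crossings.
Magenta: 2–3 at x≈5.453 (left), 3–4 at x≈6.350 (left) → 0 crossings.
Only Green has an odd count, so the point is inside Green.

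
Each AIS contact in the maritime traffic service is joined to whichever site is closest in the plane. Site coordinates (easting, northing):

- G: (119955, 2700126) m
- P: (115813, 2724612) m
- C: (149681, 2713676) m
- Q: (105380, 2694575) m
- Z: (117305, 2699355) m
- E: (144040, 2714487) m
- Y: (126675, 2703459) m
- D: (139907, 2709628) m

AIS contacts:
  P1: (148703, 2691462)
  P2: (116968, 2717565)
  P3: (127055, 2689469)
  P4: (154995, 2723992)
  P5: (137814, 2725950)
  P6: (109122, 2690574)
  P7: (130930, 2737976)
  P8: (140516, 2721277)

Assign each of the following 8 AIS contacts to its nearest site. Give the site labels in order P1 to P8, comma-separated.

P1 → D (d²=407373172.00)
P2 → P (d²=50994234.00)
P3 → G (d²=163981649.00)
P4 → C (d²=134658452.00)
P5 → E (d²=170163445.00)
P6 → Q (d²=30010565.00)
P7 → P (d²=407120185.00)
P8 → E (d²=58522676.00)

D, P, G, C, E, Q, P, E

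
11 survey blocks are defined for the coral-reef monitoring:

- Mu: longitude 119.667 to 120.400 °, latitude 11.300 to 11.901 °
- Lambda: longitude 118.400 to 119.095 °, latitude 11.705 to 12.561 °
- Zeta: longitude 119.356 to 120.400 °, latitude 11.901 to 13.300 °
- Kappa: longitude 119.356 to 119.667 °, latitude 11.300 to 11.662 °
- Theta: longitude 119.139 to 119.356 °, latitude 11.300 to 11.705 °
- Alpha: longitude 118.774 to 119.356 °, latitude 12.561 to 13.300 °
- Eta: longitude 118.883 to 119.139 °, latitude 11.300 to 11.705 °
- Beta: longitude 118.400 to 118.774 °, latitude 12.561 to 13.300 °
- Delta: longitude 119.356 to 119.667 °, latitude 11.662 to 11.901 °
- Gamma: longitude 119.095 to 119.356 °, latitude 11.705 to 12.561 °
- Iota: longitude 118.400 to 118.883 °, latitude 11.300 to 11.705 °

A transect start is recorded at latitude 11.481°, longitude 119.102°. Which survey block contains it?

The point has longitude = 119.102 and latitude = 11.481.
Only Eta satisfies 118.883 ≤ longitude ≤ 119.139 and 11.300 ≤ latitude ≤ 11.705.

Eta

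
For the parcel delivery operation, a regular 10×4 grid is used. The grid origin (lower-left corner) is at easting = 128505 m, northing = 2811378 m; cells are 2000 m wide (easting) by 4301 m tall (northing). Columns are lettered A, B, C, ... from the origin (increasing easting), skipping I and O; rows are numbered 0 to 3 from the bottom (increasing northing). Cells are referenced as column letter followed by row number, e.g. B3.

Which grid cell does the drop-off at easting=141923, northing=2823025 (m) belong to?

G2

Column index: ⌊(141923 − 128505) / 2000⌋ = ⌊6.709⌋ = 6 → column G
Row offset from origin: ⌊(2823025 − 2811378) / 4301⌋ = ⌊2.708⌋ = 2 → row 2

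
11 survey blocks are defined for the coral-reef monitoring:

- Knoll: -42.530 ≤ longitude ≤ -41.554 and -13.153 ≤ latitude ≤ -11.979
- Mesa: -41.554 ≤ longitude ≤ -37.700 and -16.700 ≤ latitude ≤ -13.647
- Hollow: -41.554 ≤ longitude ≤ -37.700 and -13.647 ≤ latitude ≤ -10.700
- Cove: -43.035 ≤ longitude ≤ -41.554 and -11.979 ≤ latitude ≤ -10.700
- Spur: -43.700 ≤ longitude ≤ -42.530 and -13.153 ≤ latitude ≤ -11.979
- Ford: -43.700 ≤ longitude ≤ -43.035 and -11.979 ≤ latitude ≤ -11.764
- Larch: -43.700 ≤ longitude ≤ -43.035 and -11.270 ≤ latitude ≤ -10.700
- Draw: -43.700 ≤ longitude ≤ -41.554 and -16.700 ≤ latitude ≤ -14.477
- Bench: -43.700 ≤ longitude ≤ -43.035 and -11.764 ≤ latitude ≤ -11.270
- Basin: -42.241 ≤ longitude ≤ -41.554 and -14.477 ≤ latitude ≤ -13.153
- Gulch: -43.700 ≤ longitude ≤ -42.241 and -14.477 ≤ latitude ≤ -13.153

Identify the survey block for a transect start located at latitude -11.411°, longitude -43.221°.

The point has longitude = -43.221 and latitude = -11.411.
Only Bench satisfies -43.700 ≤ longitude ≤ -43.035 and -11.764 ≤ latitude ≤ -11.270.

Bench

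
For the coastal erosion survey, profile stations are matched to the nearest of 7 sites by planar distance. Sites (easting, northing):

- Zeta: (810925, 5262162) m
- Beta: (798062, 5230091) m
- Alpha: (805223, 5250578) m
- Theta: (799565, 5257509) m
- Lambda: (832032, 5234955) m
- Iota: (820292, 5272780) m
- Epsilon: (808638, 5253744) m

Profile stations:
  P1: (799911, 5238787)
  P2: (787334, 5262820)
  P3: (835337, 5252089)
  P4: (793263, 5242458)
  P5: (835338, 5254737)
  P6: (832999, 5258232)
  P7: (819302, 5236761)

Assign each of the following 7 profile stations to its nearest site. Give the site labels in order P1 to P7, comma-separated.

Beta, Theta, Lambda, Beta, Lambda, Iota, Lambda

P1 → Beta (d²=79039217.00)
P2 → Theta (d²=177804082.00)
P3 → Lambda (d²=304496981.00)
P4 → Beta (d²=175973090.00)
P5 → Lambda (d²=402257160.00)
P6 → Iota (d²=373112153.00)
P7 → Lambda (d²=165314536.00)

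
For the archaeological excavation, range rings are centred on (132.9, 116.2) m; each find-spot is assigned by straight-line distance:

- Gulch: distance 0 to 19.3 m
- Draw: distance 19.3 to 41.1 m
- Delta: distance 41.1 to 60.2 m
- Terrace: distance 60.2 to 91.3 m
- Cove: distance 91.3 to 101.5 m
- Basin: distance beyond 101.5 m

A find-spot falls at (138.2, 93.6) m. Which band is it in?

Draw

Distance = √((138.2−132.9)² + (93.6−116.2)²) = √(28.090 + 510.760) = 23.213 m.
19.3 ≤ 23.213 < 41.1 → Draw.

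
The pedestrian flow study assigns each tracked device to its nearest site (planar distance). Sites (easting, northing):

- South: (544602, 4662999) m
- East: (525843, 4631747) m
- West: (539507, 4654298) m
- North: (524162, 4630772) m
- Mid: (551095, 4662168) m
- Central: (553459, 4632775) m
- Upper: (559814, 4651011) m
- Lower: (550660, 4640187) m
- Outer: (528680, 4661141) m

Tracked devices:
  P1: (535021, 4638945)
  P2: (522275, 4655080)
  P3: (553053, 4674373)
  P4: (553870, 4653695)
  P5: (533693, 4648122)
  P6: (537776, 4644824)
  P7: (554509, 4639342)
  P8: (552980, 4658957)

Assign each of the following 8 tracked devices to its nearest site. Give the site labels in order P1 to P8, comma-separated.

P1 → East (d²=136046888.00)
P2 → Outer (d²=77759746.00)
P3 → Mid (d²=152795789.00)
P4 → Upper (d²=42534992.00)
P5 → West (d²=71945572.00)
P6 → West (d²=92753037.00)
P7 → Lower (d²=15528826.00)
P8 → Mid (d²=13863746.00)

East, Outer, Mid, Upper, West, West, Lower, Mid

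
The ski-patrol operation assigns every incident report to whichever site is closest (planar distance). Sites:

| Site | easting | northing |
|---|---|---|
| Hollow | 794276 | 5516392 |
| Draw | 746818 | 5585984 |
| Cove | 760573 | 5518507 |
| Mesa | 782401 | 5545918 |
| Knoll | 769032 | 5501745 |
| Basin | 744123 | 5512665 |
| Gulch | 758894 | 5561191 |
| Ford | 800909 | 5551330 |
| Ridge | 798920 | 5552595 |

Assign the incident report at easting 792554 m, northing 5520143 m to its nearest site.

Hollow

Squared distances to each site:
Hollow: 17035285.000; Draw: 6426818977.000; Cove: 1025460857.000; Mesa: 767434034.000; Knoll: 891770888.000; Basin: 2401482245.000; Gulch: 2817933904.000; Ford: 1042434994.000; Ridge: 1093658260.000.
Minimum at Hollow.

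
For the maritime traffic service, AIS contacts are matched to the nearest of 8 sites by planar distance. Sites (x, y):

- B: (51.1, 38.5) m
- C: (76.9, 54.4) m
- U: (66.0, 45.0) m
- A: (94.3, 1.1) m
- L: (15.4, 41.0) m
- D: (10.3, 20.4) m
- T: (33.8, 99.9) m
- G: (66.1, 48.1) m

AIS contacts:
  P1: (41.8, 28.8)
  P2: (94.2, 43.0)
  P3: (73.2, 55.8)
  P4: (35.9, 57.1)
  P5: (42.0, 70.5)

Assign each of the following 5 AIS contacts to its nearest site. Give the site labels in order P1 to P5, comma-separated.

P1 → B (d²=180.58)
P2 → C (d²=429.25)
P3 → C (d²=15.65)
P4 → B (d²=577.00)
P5 → T (d²=931.60)

B, C, C, B, T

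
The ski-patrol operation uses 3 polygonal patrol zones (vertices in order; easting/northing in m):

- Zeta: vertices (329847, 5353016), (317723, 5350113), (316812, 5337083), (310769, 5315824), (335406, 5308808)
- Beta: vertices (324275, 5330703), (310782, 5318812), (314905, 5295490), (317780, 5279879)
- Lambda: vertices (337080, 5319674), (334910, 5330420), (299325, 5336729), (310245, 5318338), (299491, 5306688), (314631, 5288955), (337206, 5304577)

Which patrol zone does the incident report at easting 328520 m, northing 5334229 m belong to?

Cast a ray rightward from (328520, 5334229). For each polygon, the edges (by vertex number in listed order) whose endpoints lie on opposite sides of northing = 5334229, where each meets that height, and whether that is right or left of the point:
Zeta: 3–4 at easting≈316000.7 (left), 5–1 at easting≈332209.4 (right) → 1 crossing.
Beta: no edge straddles that height → 0 crossings.
Lambda: 2–3 at easting≈313425.9 (left), 3–4 at easting≈300809.4 (left) → 0 crossings.
Only Zeta has an odd count, so the point is inside Zeta.

Zeta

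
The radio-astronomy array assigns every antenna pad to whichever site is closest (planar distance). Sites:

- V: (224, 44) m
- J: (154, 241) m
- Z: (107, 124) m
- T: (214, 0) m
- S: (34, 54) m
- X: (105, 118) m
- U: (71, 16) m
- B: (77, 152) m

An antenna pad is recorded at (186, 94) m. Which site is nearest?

V

Squared distances to each site:
V: 3944.000; J: 22633.000; Z: 7141.000; T: 9620.000; S: 24704.000; X: 7137.000; U: 19309.000; B: 15245.000.
Minimum at V.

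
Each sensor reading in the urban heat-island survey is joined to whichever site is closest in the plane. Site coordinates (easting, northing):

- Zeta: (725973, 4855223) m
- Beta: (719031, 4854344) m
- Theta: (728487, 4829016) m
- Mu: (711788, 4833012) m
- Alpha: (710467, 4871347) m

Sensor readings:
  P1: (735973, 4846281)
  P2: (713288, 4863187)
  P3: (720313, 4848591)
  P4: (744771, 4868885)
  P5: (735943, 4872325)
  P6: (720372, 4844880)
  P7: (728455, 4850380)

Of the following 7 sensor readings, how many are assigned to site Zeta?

P1 → Zeta
P2 → Alpha
P3 → Beta
P4 → Zeta
P5 → Zeta
P6 → Beta
P7 → Zeta
4 of the 7 go to Zeta.

4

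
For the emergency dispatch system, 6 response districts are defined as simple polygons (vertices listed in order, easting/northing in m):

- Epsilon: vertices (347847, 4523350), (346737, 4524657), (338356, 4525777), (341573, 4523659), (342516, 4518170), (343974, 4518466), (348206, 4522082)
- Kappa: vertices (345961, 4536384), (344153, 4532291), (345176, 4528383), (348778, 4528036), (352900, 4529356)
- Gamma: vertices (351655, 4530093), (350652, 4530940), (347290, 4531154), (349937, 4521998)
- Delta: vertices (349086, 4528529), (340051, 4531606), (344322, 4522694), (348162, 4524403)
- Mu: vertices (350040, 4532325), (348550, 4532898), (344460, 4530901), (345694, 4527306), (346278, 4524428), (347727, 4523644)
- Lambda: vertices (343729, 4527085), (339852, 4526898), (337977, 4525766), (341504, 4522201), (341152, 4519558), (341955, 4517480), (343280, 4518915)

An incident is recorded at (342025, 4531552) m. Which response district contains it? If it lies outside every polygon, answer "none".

Cast a ray rightward from (342025, 4531552). For each polygon, the edges (by vertex number in listed order) whose endpoints lie on opposite sides of northing = 4531552, where each meets that height, and whether that is right or left of the point:
Epsilon: no edge straddles that height → 0 crossings.
Kappa: 2–3 at easting≈344346.4 (right), 5–1 at easting≈350731.8 (right) → 2 crossings.
Gamma: no edge straddles that height → 0 crossings.
Delta: 1–2 at easting≈340209.6 (left), 2–3 at easting≈340076.9 (left) → 0 crossings.
Mu: 2–3 at easting≈345793.3 (right), 6–1 at easting≈349834.0 (right) → 2 crossings.
Lambda: no edge straddles that height → 0 crossings.
All counts are even, so the point lies outside every listed polygon.

none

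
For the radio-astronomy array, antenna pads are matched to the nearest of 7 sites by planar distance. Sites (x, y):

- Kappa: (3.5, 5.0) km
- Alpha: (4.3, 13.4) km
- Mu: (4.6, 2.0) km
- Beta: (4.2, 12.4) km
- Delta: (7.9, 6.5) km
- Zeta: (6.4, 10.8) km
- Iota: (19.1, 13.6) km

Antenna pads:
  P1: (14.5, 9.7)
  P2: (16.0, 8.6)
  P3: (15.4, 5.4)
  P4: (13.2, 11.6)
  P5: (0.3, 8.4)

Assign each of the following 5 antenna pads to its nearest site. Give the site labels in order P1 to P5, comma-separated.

Iota, Iota, Delta, Iota, Kappa

P1 → Iota (d²=36.37)
P2 → Iota (d²=34.61)
P3 → Delta (d²=57.46)
P4 → Iota (d²=38.81)
P5 → Kappa (d²=21.80)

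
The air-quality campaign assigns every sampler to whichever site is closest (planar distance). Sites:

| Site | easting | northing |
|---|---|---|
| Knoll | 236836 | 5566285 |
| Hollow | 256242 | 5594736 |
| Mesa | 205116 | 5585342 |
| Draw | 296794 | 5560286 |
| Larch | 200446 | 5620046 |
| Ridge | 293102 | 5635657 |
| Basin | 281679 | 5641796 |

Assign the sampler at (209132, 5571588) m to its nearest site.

Mesa

Squared distances to each site:
Knoll: 795633425.000; Hollow: 2755182004.000; Mesa: 205300772.000; Draw: 7812361448.000; Larch: 2423624360.000; Ridge: 11155797661.000; Basin: 10192230473.000.
Minimum at Mesa.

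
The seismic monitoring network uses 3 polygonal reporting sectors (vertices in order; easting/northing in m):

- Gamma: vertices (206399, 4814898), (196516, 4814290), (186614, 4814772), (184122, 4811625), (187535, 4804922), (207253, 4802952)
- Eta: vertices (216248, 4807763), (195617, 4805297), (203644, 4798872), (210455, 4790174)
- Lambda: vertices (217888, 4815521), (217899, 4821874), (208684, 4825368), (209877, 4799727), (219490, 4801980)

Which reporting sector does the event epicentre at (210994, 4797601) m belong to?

Eta

Cast a ray rightward from (210994, 4797601). For each polygon, the edges (by vertex number in listed order) whose endpoints lie on opposite sides of northing = 4797601, where each meets that height, and whether that is right or left of the point:
Gamma: no edge straddles that height → 0 crossings.
Eta: 3–4 at easting≈204639.3 (left), 4–1 at easting≈212901.1 (right) → 1 crossing.
Lambda: no edge straddles that height → 0 crossings.
Only Eta has an odd count, so the point is inside Eta.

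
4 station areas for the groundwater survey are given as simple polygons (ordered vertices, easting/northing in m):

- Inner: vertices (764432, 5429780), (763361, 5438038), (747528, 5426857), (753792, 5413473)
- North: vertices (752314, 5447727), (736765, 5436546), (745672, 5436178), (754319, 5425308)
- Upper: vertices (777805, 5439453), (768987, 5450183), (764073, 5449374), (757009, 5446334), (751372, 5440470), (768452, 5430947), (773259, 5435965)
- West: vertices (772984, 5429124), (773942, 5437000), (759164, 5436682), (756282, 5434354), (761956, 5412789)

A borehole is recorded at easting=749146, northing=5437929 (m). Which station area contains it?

North

Cast a ray rightward from (749146, 5437929). For each polygon, the edges (by vertex number in listed order) whose endpoints lie on opposite sides of northing = 5437929, where each meets that height, and whether that is right or left of the point:
Inner: 1–2 at easting≈763375.1 (right), 2–3 at easting≈763206.6 (right) → 2 crossings.
North: 1–2 at easting≈738688.3 (left), 4–1 at easting≈753190.3 (right) → 1 crossing.
Upper: 5–6 at easting≈755929.4 (right), 7–1 at easting≈775818.7 (right) → 2 crossings.
West: no edge straddles that height → 0 crossings.
Only North has an odd count, so the point is inside North.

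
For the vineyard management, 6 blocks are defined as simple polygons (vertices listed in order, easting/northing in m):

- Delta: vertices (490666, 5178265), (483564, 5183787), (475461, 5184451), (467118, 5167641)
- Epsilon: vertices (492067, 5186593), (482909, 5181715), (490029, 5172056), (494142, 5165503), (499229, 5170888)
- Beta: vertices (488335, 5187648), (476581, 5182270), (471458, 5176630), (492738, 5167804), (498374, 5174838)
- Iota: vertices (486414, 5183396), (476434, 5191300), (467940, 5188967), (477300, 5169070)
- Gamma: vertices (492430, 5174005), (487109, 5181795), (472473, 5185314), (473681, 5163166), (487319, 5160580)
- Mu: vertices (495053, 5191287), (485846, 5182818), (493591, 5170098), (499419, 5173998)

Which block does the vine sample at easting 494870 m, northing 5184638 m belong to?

Mu

Cast a ray rightward from (494870, 5184638). For each polygon, the edges (by vertex number in listed order) whose endpoints lie on opposite sides of northing = 5184638, where each meets that height, and whether that is right or left of the point:
Delta: no edge straddles that height → 0 crossings.
Epsilon: 1–2 at easting≈488396.7 (left), 5–1 at easting≈492958.5 (left) → 0 crossings.
Beta: 1–2 at easting≈481756.4 (left), 5–1 at easting≈490693.9 (left) → 0 crossings.
Iota: 1–2 at easting≈484845.8 (left), 3–4 at easting≈469976.5 (left) → 0 crossings.
Gamma: 2–3 at easting≈475284.6 (left), 3–4 at easting≈472509.9 (left) → 0 crossings.
Mu: 1–2 at easting≈487824.6 (left), 4–1 at easting≈496732.1 (right) → 1 crossing.
Only Mu has an odd count, so the point is inside Mu.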